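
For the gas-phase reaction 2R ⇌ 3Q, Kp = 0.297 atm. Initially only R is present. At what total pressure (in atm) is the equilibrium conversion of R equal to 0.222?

P = 5.41 atm

Take 1 mol R as basis and let X be its fractional conversion, so ξ = 0.5X.
Mole table: n_R = 1 − X; n_Q = 1.5X.
Summing: n_T = 1 + 0.5X.
Kp = p_Q^3 / (p_R^2) with p_i = (n_i/n_T)·P.
At X = 0.222: the mole-fraction product g(X) = Π y_i^ν_i = 0.05491. Since Kp = g(X)·P^{1}, P = (Kp/g)^(1/1) = (0.297/0.05491)^(1/1) = 5.41 atm.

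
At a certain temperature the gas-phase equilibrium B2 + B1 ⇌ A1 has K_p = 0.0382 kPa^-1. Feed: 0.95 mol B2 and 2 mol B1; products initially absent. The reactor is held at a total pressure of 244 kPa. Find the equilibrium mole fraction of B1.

y_B1 = 0.559

Let X = conversion of B2 (basis 0.95 mol B2); extent of reaction ξ = 0.95X.
Species balance: n_B2 = 0.95 − 0.95X; n_B1 = 2 − 0.95X; n_A1 = 0.95X.
Total moles n_T = 2.95 − 0.95X.
Mole fractions y_i = n_i/n_T; K_p = p_A1 / (p_B2 p_B1) with p_i = y_i·P.
This yields a degree-2 equation in X; solving on (0,1), X = 0.839.
Then n_B1 = 1.2, n_T = 2.15, so y_B1 = 0.559.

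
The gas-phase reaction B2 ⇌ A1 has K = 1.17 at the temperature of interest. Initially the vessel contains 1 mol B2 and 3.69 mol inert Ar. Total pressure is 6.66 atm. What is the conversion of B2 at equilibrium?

Let X = conversion of B2 (basis 1 mol B2); extent of reaction ξ = X.
Mole table: n_B2 = 1 − X; n_A1 = X; n_I = 3.69 (inert).
n_T stays at 4.69 (no change in mole number).
y_i = n_i/n_T, p_i = y_i·P. K = p_A1 / (p_B2).
Substituting and setting equal to 1.17 gives a polynomial in X; the root in (0,1) is X = 0.539.

X = 0.539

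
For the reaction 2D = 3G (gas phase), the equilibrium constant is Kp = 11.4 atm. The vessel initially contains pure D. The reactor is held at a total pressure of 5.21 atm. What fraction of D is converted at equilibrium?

X = 0.551

Basis: 1 mol D initially; let X = conversion of D. Extent ξ = 0.5X.
Moles: n_D = 1 − X; n_G = 1.5X.
Summing: n_T = 1 + 0.5X.
With p_i = (n_i/n_T)P, Kp = p_G^3 / (p_D^2).
This yields a degree-3 equation in X; solving on (0,1), X = 0.551.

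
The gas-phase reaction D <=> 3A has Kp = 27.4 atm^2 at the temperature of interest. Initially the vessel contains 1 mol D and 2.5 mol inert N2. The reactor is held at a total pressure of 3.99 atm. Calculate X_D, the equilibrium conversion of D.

Basis: 1 mol D initially; let X = conversion of D. Extent ξ = X.
Mole table: n_D = 1 − X; n_A = 3X; n_I = 2.5 (inert).
Total moles n_T = 3.5 + 2X.
y_i = n_i/n_T, p_i = y_i·P. Kp = p_A^3 / (p_D).
Setting this equal to 27.4 atm^2 and taking the physical root (0 < X < 1) gives X = 0.742.

X = 0.742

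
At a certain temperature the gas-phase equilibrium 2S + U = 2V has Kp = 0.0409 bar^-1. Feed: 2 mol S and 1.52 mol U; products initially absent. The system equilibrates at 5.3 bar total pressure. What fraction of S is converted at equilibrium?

Basis: 2 mol S initially; let X = conversion of S. Extent ξ = X.
At extent ξ: n_S = 2 − 2X; n_U = 1.52 − X; n_V = 2X.
n_T = Σnᵢ = 3.52 − X.
Mole fractions y_i = n_i/n_T; Kp = p_V^2 / (p_S^2 p_U) with p_i = y_i·P.
Setting this equal to 0.0409 bar^-1 and taking the physical root (0 < X < 1) gives X = 0.226.

X = 0.226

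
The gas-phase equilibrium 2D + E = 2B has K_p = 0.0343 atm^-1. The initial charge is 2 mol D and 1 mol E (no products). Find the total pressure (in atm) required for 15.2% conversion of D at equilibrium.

P = 3.15 atm

Let X = conversion of D (basis 2 mol D); extent of reaction ξ = X.
Species balance: n_D = 2 − 2X; n_E = 1 − X; n_B = 2X.
n_T = Σnᵢ = 3 − X.
K_p = p_B^2 / (p_D^2 p_E) with p_i = (n_i/n_T)·P.
At X = 0.152: the mole-fraction product g(X) = Π y_i^ν_i = 0.1079. Since K_p = g(X)·P^{-1}, P = (g/K_p)^(1/1) = (0.1079/0.0343)^(1/1) = 3.15 atm.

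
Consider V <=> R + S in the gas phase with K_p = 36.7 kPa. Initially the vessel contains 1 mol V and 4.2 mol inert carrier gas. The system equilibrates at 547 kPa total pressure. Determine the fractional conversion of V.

X = 0.455

Take 1 mol V as basis and let X be its fractional conversion, so ξ = X.
At extent ξ: n_V = 1 − X; n_R = X; n_S = X; n_I = 4.2 (inert).
n_T = Σnᵢ = 5.2 + X.
y_i = n_i/n_T, p_i = y_i·P. K_p = p_R p_S / (p_V).
Setting this equal to 36.7 kPa and taking the physical root (0 < X < 1) gives X = 0.455.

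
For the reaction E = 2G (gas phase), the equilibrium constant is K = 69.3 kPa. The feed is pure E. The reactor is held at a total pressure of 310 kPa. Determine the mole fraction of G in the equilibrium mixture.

Basis: 1 mol E initially; let X = conversion of E. Extent ξ = X.
Mole table: n_E = 1 − X; n_G = 2X.
n_T = Σnᵢ = 1 + X.
With p_i = (n_i/n_T)P, K = p_G^2 / (p_E).
Setting this equal to 69.3 kPa and taking the physical root (0 < X < 1) gives X = 0.230.
Then n_G = 0.46, n_T = 1.23, so y_G = 0.374.

y_G = 0.374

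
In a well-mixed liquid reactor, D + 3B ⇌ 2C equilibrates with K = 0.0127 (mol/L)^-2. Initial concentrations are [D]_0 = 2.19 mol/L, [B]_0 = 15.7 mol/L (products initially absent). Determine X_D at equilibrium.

X = 0.724

Let X = conversion of D; extent ξ = 2.19·X mol/L.
Concentrations: [D] = 2.19 − 2.19X; [B] = 15.7 − 6.57X; [C] = 4.38X.
K = [C]^2 / ([D] [B]^3).
Setting equal to 0.0127 and solving for X on (0,1) gives X = 0.724.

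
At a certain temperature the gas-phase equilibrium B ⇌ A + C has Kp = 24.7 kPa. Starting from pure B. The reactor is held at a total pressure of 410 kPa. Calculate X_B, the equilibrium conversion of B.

X = 0.238

Take 1 mol B as basis and let X be its fractional conversion, so ξ = X.
At extent ξ: n_B = 1 − X; n_A = X; n_C = X.
Summing: n_T = 1 + X.
Mole fractions y_i = n_i/n_T; Kp = p_A p_C / (p_B) with p_i = y_i·P.
Substituting and setting equal to 24.7 kPa gives a polynomial in X; the root in (0,1) is X = 0.238.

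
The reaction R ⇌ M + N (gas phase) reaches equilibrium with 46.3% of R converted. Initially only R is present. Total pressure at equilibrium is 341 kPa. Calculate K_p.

K_p = 93 kPa

Let X = conversion of R (basis 1 mol R); extent of reaction ξ = X.
Moles: n_R = 1 − X; n_M = X; n_N = X.
n_T = Σnᵢ = 1 + X.
At X = 0.463: n_R = 0.537, n_M = 0.463, n_N = 0.463, n_T = 1.46.
p_i = (n_i/n_T)·P. K_p = p_M p_N / (p_R) = 93 kPa.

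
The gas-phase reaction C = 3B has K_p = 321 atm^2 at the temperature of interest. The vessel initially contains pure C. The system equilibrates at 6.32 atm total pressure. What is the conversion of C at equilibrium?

Let X = conversion of C (basis 1 mol C); extent of reaction ξ = X.
Species balance: n_C = 1 − X; n_B = 3X.
Summing: n_T = 1 + 2X.
Mole fractions y_i = n_i/n_T; K_p = p_B^3 / (p_C) with p_i = y_i·P.
This yields a degree-3 equation in X; solving on (0,1), X = 0.765.

X = 0.765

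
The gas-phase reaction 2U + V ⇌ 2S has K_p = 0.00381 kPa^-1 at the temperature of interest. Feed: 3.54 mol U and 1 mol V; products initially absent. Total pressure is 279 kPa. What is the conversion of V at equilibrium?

X = 0.478

Basis: 1 mol V initially; let X = conversion of V. Extent ξ = X.
Moles: n_U = 3.54 − 2X; n_V = 1 − X; n_S = 2X.
Summing: n_T = 4.54 − X.
y_i = n_i/n_T, p_i = y_i·P. K_p = p_S^2 / (p_U^2 p_V).
Equating to 0.00381 kPa^-1 and solving on 0 < X < 1: X = 0.478.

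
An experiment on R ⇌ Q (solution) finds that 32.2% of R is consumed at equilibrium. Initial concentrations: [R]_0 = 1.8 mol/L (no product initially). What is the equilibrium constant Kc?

Kc = 0.475

Let X = conversion of R.
Concentrations: [R] = 1.8 − 1.8X; [Q] = 1.8X.
At X = 0.322: [R] = 1.22, [Q] = 0.58.
Kc = [Q] / ([R]) = 0.475.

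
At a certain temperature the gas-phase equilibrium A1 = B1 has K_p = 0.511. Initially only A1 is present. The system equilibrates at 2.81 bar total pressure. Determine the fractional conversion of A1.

X = 0.338

Basis: 1 mol A1 initially; let X = conversion of A1. Extent ξ = X.
Mole table: n_A1 = 1 − X; n_B1 = X.
Since Δν = 0, n_T = 1 throughout.
With p_i = (n_i/n_T)P, K_p = p_B1 / (p_A1).
Setting this equal to 0.511 and taking the physical root (0 < X < 1) gives X = 0.338.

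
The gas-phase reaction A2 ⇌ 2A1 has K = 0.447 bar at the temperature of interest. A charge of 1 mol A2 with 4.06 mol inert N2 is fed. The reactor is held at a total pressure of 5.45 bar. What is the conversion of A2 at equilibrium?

Basis: 1 mol A2 initially; let X = conversion of A2. Extent ξ = X.
Mole table: n_A2 = 1 − X; n_A1 = 2X; n_I = 4.06 (inert).
Summing: n_T = 5.06 + X.
With p_i = (n_i/n_T)P, K = p_A1^2 / (p_A2).
This yields a degree-2 equation in X; solving on (0,1), X = 0.281.

X = 0.281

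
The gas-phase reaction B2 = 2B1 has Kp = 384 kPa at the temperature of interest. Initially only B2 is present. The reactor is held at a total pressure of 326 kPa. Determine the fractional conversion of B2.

Basis: 1 mol B2 initially; let X = conversion of B2. Extent ξ = X.
Species balance: n_B2 = 1 − X; n_B1 = 2X.
Total moles n_T = 1 + X.
y_i = n_i/n_T, p_i = y_i·P. Kp = p_B1^2 / (p_B2).
Setting this equal to 384 kPa and taking the physical root (0 < X < 1) gives X = 0.477.

X = 0.477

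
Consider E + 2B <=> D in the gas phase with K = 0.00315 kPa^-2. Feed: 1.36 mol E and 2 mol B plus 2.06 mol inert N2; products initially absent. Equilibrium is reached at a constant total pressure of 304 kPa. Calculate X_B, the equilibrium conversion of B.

Basis: 2 mol B initially; let X = conversion of B. Extent ξ = X.
At extent ξ: n_E = 1.36 − X; n_B = 2 − 2X; n_D = X; n_I = 2.06 (inert).
Summing: n_T = 5.42 − 2X.
y_i = n_i/n_T, p_i = y_i·P. K = p_D / (p_E p_B^2).
Setting this equal to 0.00315 kPa^-2 and taking the physical root (0 < X < 1) gives X = 0.858.

X = 0.858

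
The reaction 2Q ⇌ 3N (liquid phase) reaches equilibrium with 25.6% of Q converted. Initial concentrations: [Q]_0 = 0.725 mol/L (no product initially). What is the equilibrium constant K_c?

Let X = conversion of Q.
Concentrations: [Q] = 0.725 − 0.725X; [N] = 1.09X.
At X = 0.256: [Q] = 0.539, [N] = 0.278.
K_c = [N]^3 / ([Q]^2) = 0.0742 mol/L.

K_c = 0.0742 mol/L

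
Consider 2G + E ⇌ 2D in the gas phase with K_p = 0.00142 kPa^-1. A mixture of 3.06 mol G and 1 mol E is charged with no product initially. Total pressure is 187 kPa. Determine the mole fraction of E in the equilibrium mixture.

y_E = 0.190

Take 1 mol E as basis and let X be its fractional conversion, so ξ = X.
Species balance: n_G = 3.06 − 2X; n_E = 1 − X; n_D = 2X.
n_T = Σnᵢ = 4.06 − X.
Mole fractions y_i = n_i/n_T; K_p = p_D^2 / (p_G^2 p_E) with p_i = y_i·P.
Setting this equal to 0.00142 kPa^-1 and taking the physical root (0 < X < 1) gives X = 0.281.
Then n_E = 0.719, n_T = 3.78, so y_E = 0.190.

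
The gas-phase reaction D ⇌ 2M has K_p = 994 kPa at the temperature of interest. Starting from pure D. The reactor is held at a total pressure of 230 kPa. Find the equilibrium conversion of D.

X = 0.721

Let X = conversion of D (basis 1 mol D); extent of reaction ξ = X.
At extent ξ: n_D = 1 − X; n_M = 2X.
Total moles n_T = 1 + X.
With p_i = (n_i/n_T)P, K_p = p_M^2 / (p_D).
Equating to 994 kPa and solving on 0 < X < 1: X = 0.721.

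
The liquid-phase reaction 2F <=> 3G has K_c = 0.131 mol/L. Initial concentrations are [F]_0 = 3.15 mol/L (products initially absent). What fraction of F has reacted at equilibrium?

X = 0.199

Let X = conversion of F; extent ξ = 3.15X/2 mol/L.
Concentrations: [F] = 3.15 − 3.15X; [G] = 4.72X.
K_c = [G]^3 / ([F]^2).
Setting equal to 0.131 and solving for X on (0,1) gives X = 0.199.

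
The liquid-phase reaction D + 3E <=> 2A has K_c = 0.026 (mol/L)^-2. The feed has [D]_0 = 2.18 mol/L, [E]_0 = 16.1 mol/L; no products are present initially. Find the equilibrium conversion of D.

Let X = conversion of D; extent ξ = 2.18·X mol/L.
Concentrations: [D] = 2.18 − 2.18X; [E] = 16.1 − 6.54X; [A] = 4.36X.
K_c = [A]^2 / ([D] [E]^3).
This equals 0.026 at X = 0.819 (the root in 0 < X < 1).

X = 0.819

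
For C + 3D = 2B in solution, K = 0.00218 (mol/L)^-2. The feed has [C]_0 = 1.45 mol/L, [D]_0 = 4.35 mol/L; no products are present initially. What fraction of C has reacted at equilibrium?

Let X = conversion of C; extent ξ = 1.45·X mol/L.
Concentrations: [C] = 1.45 − 1.45X; [D] = 4.35 − 4.35X; [B] = 2.9X.
K = [B]^2 / ([C] [D]^3).
Equating to 0.00218 (mol/L)^-2: the physical root is X = 0.132.

X = 0.132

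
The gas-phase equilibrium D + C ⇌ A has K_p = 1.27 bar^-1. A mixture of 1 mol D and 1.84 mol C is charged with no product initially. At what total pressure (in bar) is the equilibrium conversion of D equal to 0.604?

Basis: 1 mol D initially; let X = conversion of D. Extent ξ = X.
Mole table: n_D = 1 − X; n_C = 1.84 − X; n_A = X.
n_T = Σnᵢ = 2.84 − X.
K_p = p_A / (p_D p_C) with p_i = (n_i/n_T)·P.
At X = 0.604: the mole-fraction product g(X) = Π y_i^ν_i = 2.759. Since K_p = g(X)·P^{-1}, P = (g/K_p)^(1/1) = (2.759/1.27)^(1/1) = 2.17 bar.

P = 2.17 bar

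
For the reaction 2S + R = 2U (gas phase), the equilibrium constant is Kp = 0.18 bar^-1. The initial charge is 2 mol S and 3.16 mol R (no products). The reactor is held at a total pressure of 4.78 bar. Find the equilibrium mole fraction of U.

y_U = 0.174

Take 2 mol S as basis and let X be its fractional conversion, so ξ = X.
At extent ξ: n_S = 2 − 2X; n_R = 3.16 − X; n_U = 2X.
Total moles n_T = 5.16 − X.
Mole fractions y_i = n_i/n_T; Kp = p_U^2 / (p_S^2 p_R) with p_i = y_i·P.
This yields a degree-3 equation in X; solving on (0,1), X = 0.414.
Then n_U = 0.827, n_T = 4.75, so y_U = 0.174.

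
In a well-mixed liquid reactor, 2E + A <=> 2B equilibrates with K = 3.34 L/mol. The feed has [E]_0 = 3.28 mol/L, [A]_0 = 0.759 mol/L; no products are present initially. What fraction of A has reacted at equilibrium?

Let X = conversion of A; extent ξ = 0.759·X mol/L.
Concentrations: [E] = 3.28 − 1.52X; [A] = 0.759 − 0.759X; [B] = 1.52X.
K = [B]^2 / ([E]^2 [A]).
Equating to 3.34 L/mol: the physical root is X = 0.840.

X = 0.840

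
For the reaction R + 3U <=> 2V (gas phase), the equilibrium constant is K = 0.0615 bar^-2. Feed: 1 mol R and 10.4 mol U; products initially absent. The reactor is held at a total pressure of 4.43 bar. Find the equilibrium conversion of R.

X = 0.708

Take 1 mol R as basis and let X be its fractional conversion, so ξ = X.
Mole table: n_R = 1 − X; n_U = 10.4 − 3X; n_V = 2X.
Total moles n_T = 11.4 − 2X.
y_i = n_i/n_T, p_i = y_i·P. K = p_V^2 / (p_R p_U^3).
Substituting and setting equal to 0.0615 bar^-2 gives a polynomial in X; the root in (0,1) is X = 0.708.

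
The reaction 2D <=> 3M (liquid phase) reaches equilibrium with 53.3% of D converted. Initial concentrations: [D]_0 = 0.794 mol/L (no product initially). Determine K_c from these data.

K_c = 1.86 mol/L

Let X = conversion of D.
Concentrations: [D] = 0.794 − 0.794X; [M] = 1.19X.
At X = 0.533: [D] = 0.371, [M] = 0.635.
K_c = [M]^3 / ([D]^2) = 1.86 mol/L.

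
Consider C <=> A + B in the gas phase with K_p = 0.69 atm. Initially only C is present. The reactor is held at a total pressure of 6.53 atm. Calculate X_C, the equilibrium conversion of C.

Let X = conversion of C (basis 1 mol C); extent of reaction ξ = X.
Species balance: n_C = 1 − X; n_A = X; n_B = X.
Summing: n_T = 1 + X.
y_i = n_i/n_T, p_i = y_i·P. K_p = p_A p_B / (p_C).
This yields a degree-2 equation in X; solving on (0,1), X = 0.309.

X = 0.309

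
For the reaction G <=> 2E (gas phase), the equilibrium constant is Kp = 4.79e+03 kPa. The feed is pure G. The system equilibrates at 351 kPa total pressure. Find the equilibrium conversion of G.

Take 1 mol G as basis and let X be its fractional conversion, so ξ = X.
Moles: n_G = 1 − X; n_E = 2X.
Total moles n_T = 1 + X.
Mole fractions y_i = n_i/n_T; Kp = p_E^2 / (p_G) with p_i = y_i·P.
This yields a degree-2 equation in X; solving on (0,1), X = 0.879.

X = 0.879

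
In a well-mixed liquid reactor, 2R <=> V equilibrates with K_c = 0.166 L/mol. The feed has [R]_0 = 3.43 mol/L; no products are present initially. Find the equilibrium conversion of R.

Let X = conversion of R; extent ξ = 3.43X/2 mol/L.
Concentrations: [R] = 3.43 − 3.43X; [V] = 1.72X.
K_c = [V] / ([R]^2).
This equals 0.166 at X = 0.404 (the root in 0 < X < 1).

X = 0.404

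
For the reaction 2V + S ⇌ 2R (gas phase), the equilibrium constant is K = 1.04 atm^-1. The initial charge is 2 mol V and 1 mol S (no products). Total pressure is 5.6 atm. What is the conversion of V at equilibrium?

X = 0.516

Let X = conversion of V (basis 2 mol V); extent of reaction ξ = X.
Moles: n_V = 2 − 2X; n_S = 1 − X; n_R = 2X.
Summing: n_T = 3 − X.
Mole fractions y_i = n_i/n_T; K = p_R^2 / (p_V^2 p_S) with p_i = y_i·P.
This yields a degree-3 equation in X; solving on (0,1), X = 0.516.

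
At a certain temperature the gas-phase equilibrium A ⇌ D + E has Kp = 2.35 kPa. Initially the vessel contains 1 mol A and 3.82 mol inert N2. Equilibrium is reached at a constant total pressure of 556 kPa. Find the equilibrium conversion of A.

Let X = conversion of A (basis 1 mol A); extent of reaction ξ = X.
Species balance: n_A = 1 − X; n_D = X; n_E = X; n_I = 3.82 (inert).
Summing: n_T = 4.82 + X.
Mole fractions y_i = n_i/n_T; Kp = p_D p_E / (p_A) with p_i = y_i·P.
This yields a degree-2 equation in X; solving on (0,1), X = 0.135.

X = 0.135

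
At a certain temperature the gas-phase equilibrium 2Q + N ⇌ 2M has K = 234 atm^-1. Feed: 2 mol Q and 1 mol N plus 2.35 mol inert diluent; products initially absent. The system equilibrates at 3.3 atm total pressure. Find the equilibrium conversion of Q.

Basis: 2 mol Q initially; let X = conversion of Q. Extent ξ = X.
Species balance: n_Q = 2 − 2X; n_N = 1 − X; n_M = 2X; n_I = 2.35 (inert).
Summing: n_T = 5.35 − X.
Mole fractions y_i = n_i/n_T; K = p_M^2 / (p_Q^2 p_N) with p_i = y_i·P.
Substituting and setting equal to 234 atm^-1 gives a polynomial in X; the root in (0,1) is X = 0.840.

X = 0.840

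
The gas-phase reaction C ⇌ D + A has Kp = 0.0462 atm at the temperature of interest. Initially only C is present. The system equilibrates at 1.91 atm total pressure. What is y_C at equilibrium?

y_C = 0.734

Take 1 mol C as basis and let X be its fractional conversion, so ξ = X.
Mole table: n_C = 1 − X; n_D = X; n_A = X.
Total moles n_T = 1 + X.
y_i = n_i/n_T, p_i = y_i·P. Kp = p_D p_A / (p_C).
Equating to 0.0462 atm and solving on 0 < X < 1: X = 0.154.
Then n_C = 0.846, n_T = 1.15, so y_C = 0.734.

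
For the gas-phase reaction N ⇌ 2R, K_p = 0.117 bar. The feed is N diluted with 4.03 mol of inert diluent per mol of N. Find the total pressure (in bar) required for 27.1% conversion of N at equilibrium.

Take 1 mol N as basis and let X be its fractional conversion, so ξ = X.
At extent ξ: n_N = 1 − X; n_R = 2X; n_I = 4.03 (inert).
Summing: n_T = 5.03 + X.
K_p = p_R^2 / (p_N) with p_i = (n_i/n_T)·P.
At X = 0.271: the mole-fraction product g(X) = Π y_i^ν_i = 0.07602. Since K_p = g(X)·P^{1}, P = (K_p/g)^(1/1) = (0.117/0.07602)^(1/1) = 1.54 bar.

P = 1.54 bar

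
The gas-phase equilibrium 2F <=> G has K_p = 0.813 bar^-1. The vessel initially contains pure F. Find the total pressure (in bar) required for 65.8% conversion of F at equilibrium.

P = 2.32 bar

Take 1 mol F as basis and let X be its fractional conversion, so ξ = 0.5X.
Moles: n_F = 1 − X; n_G = 0.5X.
n_T = Σnᵢ = 1 − 0.5X.
K_p = p_G / (p_F^2) with p_i = (n_i/n_T)·P.
At X = 0.658: the mole-fraction product g(X) = Π y_i^ν_i = 1.887. Since K_p = g(X)·P^{-1}, P = (g/K_p)^(1/1) = (1.887/0.813)^(1/1) = 2.32 bar.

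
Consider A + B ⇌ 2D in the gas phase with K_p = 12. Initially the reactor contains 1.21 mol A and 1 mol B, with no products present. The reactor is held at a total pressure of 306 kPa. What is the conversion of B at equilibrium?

Take 1 mol B as basis and let X be its fractional conversion, so ξ = X.
Mole table: n_A = 1.21 − X; n_B = 1 − X; n_D = 2X.
Since Δν = 0, n_T = 2.21 throughout.
With p_i = (n_i/n_T)P, K_p = p_D^2 / (p_A p_B).
Equating to 12 and solving on 0 < X < 1: X = 0.692.

X = 0.692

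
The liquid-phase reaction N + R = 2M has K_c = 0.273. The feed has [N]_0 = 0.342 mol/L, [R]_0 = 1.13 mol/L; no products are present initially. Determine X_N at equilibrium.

Let X = conversion of N; extent ξ = 0.342·X mol/L.
Concentrations: [N] = 0.342 − 0.342X; [R] = 1.13 − 0.342X; [M] = 0.684X.
K_c = [M]^2 / ([N] [R]).
Solving K_c = 0.273 for X ∈ (0,1): X = 0.359.

X = 0.359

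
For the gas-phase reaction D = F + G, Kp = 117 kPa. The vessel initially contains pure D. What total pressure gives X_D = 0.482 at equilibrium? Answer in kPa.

P = 387 kPa

Basis: 1 mol D initially; let X = conversion of D. Extent ξ = X.
Mole table: n_D = 1 − X; n_F = X; n_G = X.
n_T = Σnᵢ = 1 + X.
Kp = p_F p_G / (p_D) with p_i = (n_i/n_T)·P.
At X = 0.482: the mole-fraction product g(X) = Π y_i^ν_i = 0.3026. Since Kp = g(X)·P^{1}, P = (Kp/g)^(1/1) = (117/0.3026)^(1/1) = 387 kPa.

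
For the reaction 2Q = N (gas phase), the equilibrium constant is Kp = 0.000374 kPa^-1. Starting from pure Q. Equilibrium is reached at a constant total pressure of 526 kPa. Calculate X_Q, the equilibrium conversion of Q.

X = 0.252

Basis: 1 mol Q initially; let X = conversion of Q. Extent ξ = 0.5X.
At extent ξ: n_Q = 1 − X; n_N = 0.5X.
n_T = Σnᵢ = 1 − 0.5X.
y_i = n_i/n_T, p_i = y_i·P. Kp = p_N / (p_Q^2).
Setting this equal to 0.000374 kPa^-1 and taking the physical root (0 < X < 1) gives X = 0.252.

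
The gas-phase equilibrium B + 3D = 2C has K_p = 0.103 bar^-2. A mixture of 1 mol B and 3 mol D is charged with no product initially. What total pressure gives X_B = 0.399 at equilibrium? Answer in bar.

P = 4.24 bar

Basis: 1 mol B initially; let X = conversion of B. Extent ξ = X.
Species balance: n_B = 1 − X; n_D = 3 − 3X; n_C = 2X.
Total moles n_T = 4 − 2X.
K_p = p_C^2 / (p_B p_D^3) with p_i = (n_i/n_T)·P.
At X = 0.399: the mole-fraction product g(X) = Π y_i^ν_i = 1.853. Since K_p = g(X)·P^{-2}, P = (g/K_p)^(1/2) = (1.853/0.103)^(1/2) = 4.24 bar.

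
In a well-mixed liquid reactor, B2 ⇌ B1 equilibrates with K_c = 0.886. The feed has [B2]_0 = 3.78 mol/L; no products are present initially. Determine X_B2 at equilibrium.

Let X = conversion of B2; extent ξ = 3.78·X mol/L.
Concentrations: [B2] = 3.78 − 3.78X; [B1] = 3.78X.
K_c = [B1] / ([B2]).
Solving K_c = 0.886 for X ∈ (0,1): X = 0.470.

X = 0.470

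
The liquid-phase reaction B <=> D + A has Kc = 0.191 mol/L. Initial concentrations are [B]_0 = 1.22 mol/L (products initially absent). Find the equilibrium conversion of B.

Let X = conversion of B; extent ξ = 1.22·X mol/L.
Concentrations: [B] = 1.22 − 1.22X; [D] = 1.22X; [A] = 1.22X.
Kc = [D] [A] / ([B]).
Equating to 0.191 mol/L: the physical root is X = 0.325.

X = 0.325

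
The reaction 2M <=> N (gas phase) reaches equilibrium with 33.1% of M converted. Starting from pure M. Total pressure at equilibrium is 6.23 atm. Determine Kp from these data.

Kp = 0.0495 atm^-1

Take 1 mol M as basis and let X be its fractional conversion, so ξ = 0.5X.
At extent ξ: n_M = 1 − X; n_N = 0.5X.
Summing: n_T = 1 − 0.5X.
At X = 0.331: n_M = 0.669, n_N = 0.166, n_T = 0.835.
p_i = (n_i/n_T)·P. Kp = p_N / (p_M^2) = 0.0495 atm^-1.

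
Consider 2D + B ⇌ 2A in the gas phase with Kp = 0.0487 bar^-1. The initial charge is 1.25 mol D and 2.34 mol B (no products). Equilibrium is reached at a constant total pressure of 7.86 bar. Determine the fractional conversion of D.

X = 0.329

Take 1.25 mol D as basis and let X be its fractional conversion, so ξ = 0.625X.
Moles: n_D = 1.25 − 1.25X; n_B = 2.34 − 0.625X; n_A = 1.25X.
Summing: n_T = 3.59 − 0.625X.
With p_i = (n_i/n_T)P, Kp = p_A^2 / (p_D^2 p_B).
This yields a degree-3 equation in X; solving on (0,1), X = 0.329.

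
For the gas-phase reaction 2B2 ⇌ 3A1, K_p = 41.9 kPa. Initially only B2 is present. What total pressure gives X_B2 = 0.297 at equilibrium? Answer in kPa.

Let X = conversion of B2 (basis 1 mol B2); extent of reaction ξ = 0.5X.
Moles: n_B2 = 1 − X; n_A1 = 1.5X.
Summing: n_T = 1 + 0.5X.
K_p = p_A1^3 / (p_B2^2) with p_i = (n_i/n_T)·P.
At X = 0.297: the mole-fraction product g(X) = Π y_i^ν_i = 0.1558. Since K_p = g(X)·P^{1}, P = (K_p/g)^(1/1) = (41.9/0.1558)^(1/1) = 269 kPa.

P = 269 kPa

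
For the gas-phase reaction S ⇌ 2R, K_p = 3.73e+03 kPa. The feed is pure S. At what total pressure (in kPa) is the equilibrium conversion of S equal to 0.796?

P = 539 kPa

Take 1 mol S as basis and let X be its fractional conversion, so ξ = X.
Moles: n_S = 1 − X; n_R = 2X.
Total moles n_T = 1 + X.
K_p = p_R^2 / (p_S) with p_i = (n_i/n_T)·P.
At X = 0.796: the mole-fraction product g(X) = Π y_i^ν_i = 6.918. Since K_p = g(X)·P^{1}, P = (K_p/g)^(1/1) = (3.73e+03/6.918)^(1/1) = 539 kPa.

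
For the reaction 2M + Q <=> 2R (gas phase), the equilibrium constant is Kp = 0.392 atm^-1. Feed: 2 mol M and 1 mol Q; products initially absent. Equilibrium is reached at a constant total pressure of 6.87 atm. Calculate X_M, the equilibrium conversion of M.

Take 2 mol M as basis and let X be its fractional conversion, so ξ = X.
At extent ξ: n_M = 2 − 2X; n_Q = 1 − X; n_R = 2X.
Summing: n_T = 3 − X.
y_i = n_i/n_T, p_i = y_i·P. Kp = p_R^2 / (p_M^2 p_Q).
Setting this equal to 0.392 atm^-1 and taking the physical root (0 < X < 1) gives X = 0.435.

X = 0.435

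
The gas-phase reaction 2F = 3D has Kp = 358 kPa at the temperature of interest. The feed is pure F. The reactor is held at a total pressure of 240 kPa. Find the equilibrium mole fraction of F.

y_F = 0.390

Basis: 1 mol F initially; let X = conversion of F. Extent ξ = 0.5X.
At extent ξ: n_F = 1 − X; n_D = 1.5X.
Summing: n_T = 1 + 0.5X.
With p_i = (n_i/n_T)P, Kp = p_D^3 / (p_F^2).
Equating to 358 kPa and solving on 0 < X < 1: X = 0.510.
Then n_F = 0.49, n_T = 1.26, so y_F = 0.390.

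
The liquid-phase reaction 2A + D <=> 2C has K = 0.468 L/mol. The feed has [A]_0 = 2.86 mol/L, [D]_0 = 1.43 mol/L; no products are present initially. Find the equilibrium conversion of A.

X = 0.390

Let X = conversion of A; extent ξ = 2.86X/2 mol/L.
Concentrations: [A] = 2.86 − 2.86X; [D] = 1.43 − 1.43X; [C] = 2.86X.
K = [C]^2 / ([A]^2 [D]).
This equals 0.468 at X = 0.390 (the root in 0 < X < 1).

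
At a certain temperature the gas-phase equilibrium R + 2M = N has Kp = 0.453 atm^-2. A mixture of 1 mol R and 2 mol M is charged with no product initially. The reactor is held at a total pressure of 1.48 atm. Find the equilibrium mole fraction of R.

y_R = 0.298

Take 1 mol R as basis and let X be its fractional conversion, so ξ = X.
Species balance: n_R = 1 − X; n_M = 2 − 2X; n_N = X.
n_T = Σnᵢ = 3 − 2X.
Mole fractions y_i = n_i/n_T; Kp = p_N / (p_R p_M^2) with p_i = y_i·P.
Substituting and setting equal to 0.453 atm^-2 gives a polynomial in X; the root in (0,1) is X = 0.261.
Then n_R = 0.739, n_T = 2.48, so y_R = 0.298.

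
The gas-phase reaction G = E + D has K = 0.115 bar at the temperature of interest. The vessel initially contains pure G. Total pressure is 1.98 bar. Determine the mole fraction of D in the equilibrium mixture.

y_D = 0.190

Basis: 1 mol G initially; let X = conversion of G. Extent ξ = X.
Moles: n_G = 1 − X; n_E = X; n_D = X.
n_T = Σnᵢ = 1 + X.
With p_i = (n_i/n_T)P, K = p_E p_D / (p_G).
This yields a degree-2 equation in X; solving on (0,1), X = 0.234.
Then n_D = 0.234, n_T = 1.23, so y_D = 0.190.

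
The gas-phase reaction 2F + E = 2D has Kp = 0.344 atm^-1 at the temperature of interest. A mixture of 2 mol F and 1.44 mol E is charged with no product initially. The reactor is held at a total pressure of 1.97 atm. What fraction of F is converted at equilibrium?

Take 2 mol F as basis and let X be its fractional conversion, so ξ = X.
Mole table: n_F = 2 − 2X; n_E = 1.44 − X; n_D = 2X.
n_T = Σnᵢ = 3.44 − X.
With p_i = (n_i/n_T)P, Kp = p_D^2 / (p_F^2 p_E).
Substituting and setting equal to 0.344 atm^-1 gives a polynomial in X; the root in (0,1) is X = 0.330.

X = 0.330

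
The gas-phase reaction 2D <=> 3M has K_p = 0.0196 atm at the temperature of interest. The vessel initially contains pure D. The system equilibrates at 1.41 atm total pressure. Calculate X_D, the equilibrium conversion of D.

X = 0.148

Let X = conversion of D (basis 1 mol D); extent of reaction ξ = 0.5X.
Mole table: n_D = 1 − X; n_M = 1.5X.
Summing: n_T = 1 + 0.5X.
y_i = n_i/n_T, p_i = y_i·P. K_p = p_M^3 / (p_D^2).
Equating to 0.0196 atm and solving on 0 < X < 1: X = 0.148.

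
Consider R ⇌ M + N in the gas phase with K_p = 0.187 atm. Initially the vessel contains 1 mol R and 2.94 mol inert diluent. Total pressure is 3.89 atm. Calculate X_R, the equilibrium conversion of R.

Take 1 mol R as basis and let X be its fractional conversion, so ξ = X.
Species balance: n_R = 1 − X; n_M = X; n_N = X; n_I = 2.94 (inert).
Summing: n_T = 3.94 + X.
With p_i = (n_i/n_T)P, K_p = p_M p_N / (p_R).
Setting this equal to 0.187 atm and taking the physical root (0 < X < 1) gives X = 0.363.

X = 0.363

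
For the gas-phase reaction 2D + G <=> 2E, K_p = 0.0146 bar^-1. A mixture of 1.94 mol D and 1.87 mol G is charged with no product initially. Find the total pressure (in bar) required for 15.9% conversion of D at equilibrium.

P = 5.22 bar

Take 1.94 mol D as basis and let X be its fractional conversion, so ξ = 0.97X.
Mole table: n_D = 1.94 − 1.94X; n_G = 1.87 − 0.97X; n_E = 1.94X.
n_T = Σnᵢ = 3.81 − 0.97X.
K_p = p_E^2 / (p_D^2 p_G) with p_i = (n_i/n_T)·P.
At X = 0.159: the mole-fraction product g(X) = Π y_i^ν_i = 0.07616. Since K_p = g(X)·P^{-1}, P = (g/K_p)^(1/1) = (0.07616/0.0146)^(1/1) = 5.22 bar.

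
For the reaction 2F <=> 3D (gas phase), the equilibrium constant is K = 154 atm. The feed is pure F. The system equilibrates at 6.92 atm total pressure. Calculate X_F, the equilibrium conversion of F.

X = 0.775

Let X = conversion of F (basis 1 mol F); extent of reaction ξ = 0.5X.
Species balance: n_F = 1 − X; n_D = 1.5X.
Total moles n_T = 1 + 0.5X.
With p_i = (n_i/n_T)P, K = p_D^3 / (p_F^2).
This yields a degree-3 equation in X; solving on (0,1), X = 0.775.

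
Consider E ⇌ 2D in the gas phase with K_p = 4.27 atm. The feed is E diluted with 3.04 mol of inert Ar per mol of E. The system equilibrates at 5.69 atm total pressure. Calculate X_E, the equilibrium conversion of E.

Let X = conversion of E (basis 1 mol E); extent of reaction ξ = X.
Species balance: n_E = 1 − X; n_D = 2X; n_I = 3.04 (inert).
Total moles n_T = 4.04 + X.
With p_i = (n_i/n_T)P, K_p = p_D^2 / (p_E).
This yields a degree-2 equation in X; solving on (0,1), X = 0.594.

X = 0.594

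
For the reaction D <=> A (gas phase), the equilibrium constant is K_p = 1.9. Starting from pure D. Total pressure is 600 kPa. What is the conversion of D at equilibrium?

Take 1 mol D as basis and let X be its fractional conversion, so ξ = X.
Moles: n_D = 1 − X; n_A = X.
Total moles n_T = 1 (Δν = 0, constant).
With p_i = (n_i/n_T)P, K_p = p_A / (p_D).
Setting this equal to 1.9 and taking the physical root (0 < X < 1) gives X = 0.655.

X = 0.655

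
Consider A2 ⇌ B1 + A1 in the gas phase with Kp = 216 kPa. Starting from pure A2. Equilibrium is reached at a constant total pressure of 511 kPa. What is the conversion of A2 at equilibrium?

Take 1 mol A2 as basis and let X be its fractional conversion, so ξ = X.
Species balance: n_A2 = 1 − X; n_B1 = X; n_A1 = X.
Total moles n_T = 1 + X.
With p_i = (n_i/n_T)P, Kp = p_B1 p_A1 / (p_A2).
This yields a degree-2 equation in X; solving on (0,1), X = 0.545.

X = 0.545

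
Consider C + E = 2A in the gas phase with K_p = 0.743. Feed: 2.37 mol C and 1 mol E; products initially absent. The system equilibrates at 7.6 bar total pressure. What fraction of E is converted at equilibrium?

X = 0.445

Let X = conversion of E (basis 1 mol E); extent of reaction ξ = X.
Moles: n_C = 2.37 − X; n_E = 1 − X; n_A = 2X.
Total moles n_T = 3.37 (Δν = 0, constant).
y_i = n_i/n_T, p_i = y_i·P. K_p = p_A^2 / (p_C p_E).
Equating to 0.743 and solving on 0 < X < 1: X = 0.445.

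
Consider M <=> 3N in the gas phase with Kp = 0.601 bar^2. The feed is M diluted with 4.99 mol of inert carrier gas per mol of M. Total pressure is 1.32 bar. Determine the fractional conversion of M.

Let X = conversion of M (basis 1 mol M); extent of reaction ξ = X.
At extent ξ: n_M = 1 − X; n_N = 3X; n_I = 4.99 (inert).
n_T = Σnᵢ = 5.99 + 2X.
y_i = n_i/n_T, p_i = y_i·P. Kp = p_N^3 / (p_M).
Setting this equal to 0.601 bar^2 and taking the physical root (0 < X < 1) gives X = 0.629.

X = 0.629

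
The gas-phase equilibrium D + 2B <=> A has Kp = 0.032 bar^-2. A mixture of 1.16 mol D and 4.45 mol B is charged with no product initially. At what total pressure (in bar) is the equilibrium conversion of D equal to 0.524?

Let X = conversion of D (basis 1.16 mol D); extent of reaction ξ = 1.16X.
Mole table: n_D = 1.16 − 1.16X; n_B = 4.45 − 2.32X; n_A = 1.16X.
n_T = Σnᵢ = 5.61 − 2.32X.
Kp = p_A / (p_D p_B^2) with p_i = (n_i/n_T)·P.
At X = 0.524: the mole-fraction product g(X) = Π y_i^ν_i = 2.032. Since Kp = g(X)·P^{-2}, P = (g/Kp)^(1/2) = (2.032/0.032)^(1/2) = 7.97 bar.

P = 7.97 bar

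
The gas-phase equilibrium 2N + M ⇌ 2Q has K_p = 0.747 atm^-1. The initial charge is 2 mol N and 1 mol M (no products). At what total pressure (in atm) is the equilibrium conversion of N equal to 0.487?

P = 5.91 atm

Basis: 2 mol N initially; let X = conversion of N. Extent ξ = X.
Moles: n_N = 2 − 2X; n_M = 1 − X; n_Q = 2X.
Summing: n_T = 3 − X.
K_p = p_Q^2 / (p_N^2 p_M) with p_i = (n_i/n_T)·P.
At X = 0.487: the mole-fraction product g(X) = Π y_i^ν_i = 4.415. Since K_p = g(X)·P^{-1}, P = (g/K_p)^(1/1) = (4.415/0.747)^(1/1) = 5.91 atm.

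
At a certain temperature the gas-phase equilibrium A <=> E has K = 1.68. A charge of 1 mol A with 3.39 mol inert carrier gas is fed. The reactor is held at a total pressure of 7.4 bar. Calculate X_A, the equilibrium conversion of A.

X = 0.627

Let X = conversion of A (basis 1 mol A); extent of reaction ξ = X.
Moles: n_A = 1 − X; n_E = X; n_I = 3.39 (inert).
Total moles n_T = 4.39 (Δν = 0, constant).
With p_i = (n_i/n_T)P, K = p_E / (p_A).
Substituting and setting equal to 1.68 gives a polynomial in X; the root in (0,1) is X = 0.627.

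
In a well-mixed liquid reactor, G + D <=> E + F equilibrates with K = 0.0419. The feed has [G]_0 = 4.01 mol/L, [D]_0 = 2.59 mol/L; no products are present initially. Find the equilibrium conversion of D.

Let X = conversion of D; extent ξ = 2.59·X mol/L.
Concentrations: [G] = 4.01 − 2.59X; [D] = 2.59 − 2.59X; [E] = 2.59X; [F] = 2.59X.
K = [E] [F] / ([G] [D]).
Equating to 0.0419: the physical root is X = 0.210.

X = 0.210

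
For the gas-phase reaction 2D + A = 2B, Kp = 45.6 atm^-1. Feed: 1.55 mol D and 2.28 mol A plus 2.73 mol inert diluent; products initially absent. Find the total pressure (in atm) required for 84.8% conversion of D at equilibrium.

P = 2.48 atm

Let X = conversion of D (basis 1.55 mol D); extent of reaction ξ = 0.775X.
Mole table: n_D = 1.55 − 1.55X; n_A = 2.28 − 0.775X; n_B = 1.55X; n_I = 2.73 (inert).
Summing: n_T = 6.56 − 0.775X.
Kp = p_B^2 / (p_D^2 p_A) with p_i = (n_i/n_T)·P.
At X = 0.848: the mole-fraction product g(X) = Π y_i^ν_i = 113.2. Since Kp = g(X)·P^{-1}, P = (g/Kp)^(1/1) = (113.2/45.6)^(1/1) = 2.48 atm.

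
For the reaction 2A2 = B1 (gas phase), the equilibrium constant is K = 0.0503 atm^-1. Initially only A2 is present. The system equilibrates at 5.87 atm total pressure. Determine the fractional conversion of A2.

X = 0.323

Take 1 mol A2 as basis and let X be its fractional conversion, so ξ = 0.5X.
Species balance: n_A2 = 1 − X; n_B1 = 0.5X.
Summing: n_T = 1 − 0.5X.
Mole fractions y_i = n_i/n_T; K = p_B1 / (p_A2^2) with p_i = y_i·P.
Equating to 0.0503 atm^-1 and solving on 0 < X < 1: X = 0.323.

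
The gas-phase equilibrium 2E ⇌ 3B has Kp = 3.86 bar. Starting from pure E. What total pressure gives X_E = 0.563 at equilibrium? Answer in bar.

P = 1.57 bar

Basis: 1 mol E initially; let X = conversion of E. Extent ξ = 0.5X.
Moles: n_E = 1 − X; n_B = 1.5X.
Summing: n_T = 1 + 0.5X.
Kp = p_B^3 / (p_E^2) with p_i = (n_i/n_T)·P.
At X = 0.563: the mole-fraction product g(X) = Π y_i^ν_i = 2.461. Since Kp = g(X)·P^{1}, P = (Kp/g)^(1/1) = (3.86/2.461)^(1/1) = 1.57 bar.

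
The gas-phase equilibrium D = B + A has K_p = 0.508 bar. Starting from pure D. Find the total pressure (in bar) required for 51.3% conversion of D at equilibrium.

P = 1.42 bar

Let X = conversion of D (basis 1 mol D); extent of reaction ξ = X.
Mole table: n_D = 1 − X; n_B = X; n_A = X.
Summing: n_T = 1 + X.
K_p = p_B p_A / (p_D) with p_i = (n_i/n_T)·P.
At X = 0.513: the mole-fraction product g(X) = Π y_i^ν_i = 0.3572. Since K_p = g(X)·P^{1}, P = (K_p/g)^(1/1) = (0.508/0.3572)^(1/1) = 1.42 bar.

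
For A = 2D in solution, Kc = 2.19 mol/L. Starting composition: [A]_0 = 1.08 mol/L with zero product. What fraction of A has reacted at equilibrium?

Let X = conversion of A; extent ξ = 1.08·X mol/L.
Concentrations: [A] = 1.08 − 1.08X; [D] = 2.16X.
Kc = [D]^2 / ([A]).
Solving Kc = 2.19 for X ∈ (0,1): X = 0.502.

X = 0.502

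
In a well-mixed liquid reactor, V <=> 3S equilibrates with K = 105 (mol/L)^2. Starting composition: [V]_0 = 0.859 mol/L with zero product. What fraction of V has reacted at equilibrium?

X = 0.874

Let X = conversion of V; extent ξ = 0.859·X mol/L.
Concentrations: [V] = 0.859 − 0.859X; [S] = 2.58X.
K = [S]^3 / ([V]).
Setting equal to 105 and solving for X on (0,1) gives X = 0.874.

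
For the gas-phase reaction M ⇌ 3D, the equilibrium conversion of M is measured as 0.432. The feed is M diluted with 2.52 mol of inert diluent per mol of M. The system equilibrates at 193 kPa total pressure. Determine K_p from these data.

K_p = 7.43e+03 kPa^2

Let X = conversion of M (basis 1 mol M); extent of reaction ξ = X.
At extent ξ: n_M = 1 − X; n_D = 3X; n_I = 2.52 (inert).
n_T = Σnᵢ = 3.52 + 2X.
At X = 0.432: n_M = 0.568, n_D = 1.3, n_T = 4.38.
p_i = (n_i/n_T)·P. K_p = p_D^3 / (p_M) = 7.43e+03 kPa^2.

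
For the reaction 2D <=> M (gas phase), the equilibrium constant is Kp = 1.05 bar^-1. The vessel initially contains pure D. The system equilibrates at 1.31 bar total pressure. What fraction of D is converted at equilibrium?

Basis: 1 mol D initially; let X = conversion of D. Extent ξ = 0.5X.
Species balance: n_D = 1 − X; n_M = 0.5X.
Total moles n_T = 1 − 0.5X.
With p_i = (n_i/n_T)P, Kp = p_M / (p_D^2).
Equating to 1.05 bar^-1 and solving on 0 < X < 1: X = 0.608.

X = 0.608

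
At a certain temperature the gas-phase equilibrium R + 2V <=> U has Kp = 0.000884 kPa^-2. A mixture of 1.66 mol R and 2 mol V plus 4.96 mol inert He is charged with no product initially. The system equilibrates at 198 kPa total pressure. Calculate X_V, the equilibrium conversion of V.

Basis: 2 mol V initially; let X = conversion of V. Extent ξ = X.
Mole table: n_R = 1.66 − X; n_V = 2 − 2X; n_U = X; n_I = 4.96 (inert).
Summing: n_T = 8.62 − 2X.
With p_i = (n_i/n_T)P, Kp = p_U / (p_R p_V^2).
Substituting and setting equal to 0.000884 kPa^-2 gives a polynomial in X; the root in (0,1) is X = 0.550.

X = 0.550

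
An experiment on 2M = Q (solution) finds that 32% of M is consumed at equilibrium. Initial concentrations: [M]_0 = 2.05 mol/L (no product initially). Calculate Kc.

Let X = conversion of M.
Concentrations: [M] = 2.05 − 2.05X; [Q] = 1.02X.
At X = 0.32: [M] = 1.39, [Q] = 0.328.
Kc = [Q] / ([M]^2) = 0.169 L/mol.

Kc = 0.169 L/mol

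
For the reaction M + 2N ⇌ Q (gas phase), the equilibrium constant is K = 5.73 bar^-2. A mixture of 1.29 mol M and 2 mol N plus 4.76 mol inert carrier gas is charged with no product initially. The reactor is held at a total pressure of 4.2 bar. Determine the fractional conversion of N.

X = 0.658

Take 2 mol N as basis and let X be its fractional conversion, so ξ = X.
Moles: n_M = 1.29 − X; n_N = 2 − 2X; n_Q = X; n_I = 4.76 (inert).
Summing: n_T = 8.05 − 2X.
With p_i = (n_i/n_T)P, K = p_Q / (p_M p_N^2).
This yields a degree-3 equation in X; solving on (0,1), X = 0.658.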